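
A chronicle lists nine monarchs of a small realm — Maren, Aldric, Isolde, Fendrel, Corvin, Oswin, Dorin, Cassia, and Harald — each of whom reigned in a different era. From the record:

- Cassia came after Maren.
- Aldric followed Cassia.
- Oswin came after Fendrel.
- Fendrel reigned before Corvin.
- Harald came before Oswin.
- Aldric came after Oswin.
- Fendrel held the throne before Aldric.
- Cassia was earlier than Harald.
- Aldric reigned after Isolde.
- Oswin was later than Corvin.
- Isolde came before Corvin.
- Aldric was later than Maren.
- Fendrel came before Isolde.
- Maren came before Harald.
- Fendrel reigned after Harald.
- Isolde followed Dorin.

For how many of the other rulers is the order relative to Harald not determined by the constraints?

1

Forced before Harald: Cassia and Maren; forced after Harald: Aldric, Corvin, Fendrel, Isolde, and Oswin.
That leaves Dorin with no forced order relative to Harald — 1.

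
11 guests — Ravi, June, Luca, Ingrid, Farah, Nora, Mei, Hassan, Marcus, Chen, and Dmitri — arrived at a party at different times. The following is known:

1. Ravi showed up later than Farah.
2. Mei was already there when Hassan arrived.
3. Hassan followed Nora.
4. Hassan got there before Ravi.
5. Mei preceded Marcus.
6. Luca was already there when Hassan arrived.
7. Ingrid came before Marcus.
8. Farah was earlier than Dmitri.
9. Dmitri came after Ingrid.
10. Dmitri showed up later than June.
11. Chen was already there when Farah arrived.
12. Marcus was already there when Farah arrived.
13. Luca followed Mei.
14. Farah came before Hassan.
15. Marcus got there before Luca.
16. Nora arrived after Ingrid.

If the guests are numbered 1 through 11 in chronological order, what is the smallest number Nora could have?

Ingrid must come before Nora — 1 forced predecessor.
Nothing else is forced ahead of Nora, so their earliest slot is position 1 + 1 = 2.

2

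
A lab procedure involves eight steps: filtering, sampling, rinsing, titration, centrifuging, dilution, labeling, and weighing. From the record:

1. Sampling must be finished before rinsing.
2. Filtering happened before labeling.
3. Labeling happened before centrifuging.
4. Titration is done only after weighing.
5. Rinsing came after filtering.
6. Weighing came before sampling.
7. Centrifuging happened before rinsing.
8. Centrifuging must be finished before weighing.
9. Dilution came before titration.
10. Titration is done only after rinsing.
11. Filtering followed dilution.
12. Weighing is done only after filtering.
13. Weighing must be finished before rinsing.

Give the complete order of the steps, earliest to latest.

The constraints fix every adjacent pair, so only one ordering works:
dilution → filtering → labeling → centrifuging → weighing → sampling → rinsing → titration.

dilution, filtering, labeling, centrifuging, weighing, sampling, rinsing, titration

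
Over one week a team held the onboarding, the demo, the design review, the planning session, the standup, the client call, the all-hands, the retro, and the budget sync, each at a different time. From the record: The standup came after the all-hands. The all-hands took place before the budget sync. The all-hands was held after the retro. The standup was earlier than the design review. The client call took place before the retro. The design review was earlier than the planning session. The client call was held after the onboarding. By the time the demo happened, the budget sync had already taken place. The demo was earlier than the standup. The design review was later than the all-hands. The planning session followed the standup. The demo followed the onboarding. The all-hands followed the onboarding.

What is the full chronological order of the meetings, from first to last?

the onboarding, the client call, the retro, the all-hands, the budget sync, the demo, the standup, the design review, the planning session

The constraints fix every adjacent pair, so only one ordering works:
the onboarding → the client call → the retro → the all-hands → the budget sync → the demo → the standup → the design review → the planning session.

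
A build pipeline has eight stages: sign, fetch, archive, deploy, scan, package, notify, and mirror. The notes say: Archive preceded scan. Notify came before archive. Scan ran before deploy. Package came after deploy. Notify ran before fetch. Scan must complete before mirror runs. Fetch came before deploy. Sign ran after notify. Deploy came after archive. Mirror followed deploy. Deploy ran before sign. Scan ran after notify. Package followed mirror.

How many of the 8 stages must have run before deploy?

4

Directly stated before deploy: archive, fetch, and scan.
Notify reaches deploy via notify → fetch → deploy.
That's archive, fetch, notify, and scan — 4 in all.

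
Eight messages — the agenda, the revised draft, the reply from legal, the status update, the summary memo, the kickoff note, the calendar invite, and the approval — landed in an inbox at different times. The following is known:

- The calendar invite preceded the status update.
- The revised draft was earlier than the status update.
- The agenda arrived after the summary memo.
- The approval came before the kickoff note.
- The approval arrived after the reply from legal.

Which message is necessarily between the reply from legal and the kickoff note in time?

Tracing the constraints gives the reply from legal → the approval → the kickoff note, so the approval sits after the reply from legal and before the kickoff note.
No other message is forced both after the reply from legal and before the kickoff note.

the approval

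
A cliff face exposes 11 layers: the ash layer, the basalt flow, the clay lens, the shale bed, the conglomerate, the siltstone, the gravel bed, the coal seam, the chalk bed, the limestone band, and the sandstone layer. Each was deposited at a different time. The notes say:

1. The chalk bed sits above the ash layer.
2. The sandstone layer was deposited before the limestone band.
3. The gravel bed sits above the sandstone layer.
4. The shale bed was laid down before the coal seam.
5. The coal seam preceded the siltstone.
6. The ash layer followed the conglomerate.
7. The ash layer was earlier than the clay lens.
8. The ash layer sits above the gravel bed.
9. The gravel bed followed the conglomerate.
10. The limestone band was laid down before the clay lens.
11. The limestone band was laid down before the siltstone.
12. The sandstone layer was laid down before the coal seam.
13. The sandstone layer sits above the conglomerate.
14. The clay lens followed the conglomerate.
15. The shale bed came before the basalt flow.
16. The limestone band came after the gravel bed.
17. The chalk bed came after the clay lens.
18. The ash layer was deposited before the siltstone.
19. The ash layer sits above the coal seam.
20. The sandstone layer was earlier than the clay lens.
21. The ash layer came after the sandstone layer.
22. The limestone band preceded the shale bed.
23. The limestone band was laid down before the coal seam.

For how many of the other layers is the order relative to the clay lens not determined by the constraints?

Forced before the clay lens: the ash layer, the coal seam, the conglomerate, the gravel bed, the limestone band, the sandstone layer, and the shale bed; forced after the clay lens: the chalk bed.
That leaves the basalt flow and the siltstone with no forced order relative to the clay lens — 2.

2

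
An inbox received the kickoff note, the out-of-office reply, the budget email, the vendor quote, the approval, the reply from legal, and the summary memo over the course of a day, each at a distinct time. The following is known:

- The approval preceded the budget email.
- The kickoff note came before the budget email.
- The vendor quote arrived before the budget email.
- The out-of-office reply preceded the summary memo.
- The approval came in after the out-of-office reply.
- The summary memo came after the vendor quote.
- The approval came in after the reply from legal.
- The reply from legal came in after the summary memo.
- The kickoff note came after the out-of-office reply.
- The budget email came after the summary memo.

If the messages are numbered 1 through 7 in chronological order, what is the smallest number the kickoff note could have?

The out-of-office reply must come before the kickoff note — 1 forced predecessor.
Nothing else is forced ahead of the kickoff note, so its earliest slot is position 1 + 1 = 2.

2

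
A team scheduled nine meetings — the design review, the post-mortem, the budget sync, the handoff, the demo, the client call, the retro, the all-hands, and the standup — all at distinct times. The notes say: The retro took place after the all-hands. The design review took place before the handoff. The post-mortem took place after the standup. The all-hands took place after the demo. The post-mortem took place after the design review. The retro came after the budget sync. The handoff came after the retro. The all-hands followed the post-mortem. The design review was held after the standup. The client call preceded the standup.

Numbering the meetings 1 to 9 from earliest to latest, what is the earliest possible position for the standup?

The client call must come before the standup — 1 forced predecessor.
Nothing else is forced ahead of the standup, so its earliest slot is position 1 + 1 = 2.

2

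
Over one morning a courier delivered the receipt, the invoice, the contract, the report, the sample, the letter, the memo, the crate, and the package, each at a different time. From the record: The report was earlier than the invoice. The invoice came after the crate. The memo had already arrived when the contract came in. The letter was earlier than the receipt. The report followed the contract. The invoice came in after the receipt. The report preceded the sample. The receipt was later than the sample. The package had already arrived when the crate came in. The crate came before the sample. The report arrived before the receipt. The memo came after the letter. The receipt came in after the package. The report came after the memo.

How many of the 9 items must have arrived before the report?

Directly stated before the report: the contract and the memo.
The letter reaches the report via the letter → the memo → the report.
No chain forces the invoice (or any of the others) ahead of the report.
That's the contract, the letter, and the memo — 3 in all.

3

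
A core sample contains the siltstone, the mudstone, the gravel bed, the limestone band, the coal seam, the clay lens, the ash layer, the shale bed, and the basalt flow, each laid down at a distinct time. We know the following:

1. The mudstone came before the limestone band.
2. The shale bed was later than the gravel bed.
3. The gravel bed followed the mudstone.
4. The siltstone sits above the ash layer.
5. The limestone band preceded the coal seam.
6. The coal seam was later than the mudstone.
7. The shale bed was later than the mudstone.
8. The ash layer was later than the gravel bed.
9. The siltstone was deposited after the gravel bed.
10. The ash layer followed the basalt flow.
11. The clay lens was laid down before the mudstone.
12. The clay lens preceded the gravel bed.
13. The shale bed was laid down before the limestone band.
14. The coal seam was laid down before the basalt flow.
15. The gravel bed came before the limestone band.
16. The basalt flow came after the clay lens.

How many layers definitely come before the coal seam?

5

Directly stated before the coal seam: the limestone band and the mudstone.
The clay lens reaches the coal seam via the clay lens → the mudstone → the coal seam.
The gravel bed reaches the coal seam via the gravel bed → the limestone band → the coal seam.
The shale bed reaches the coal seam via the shale bed → the limestone band → the coal seam.
No chain forces the basalt flow (or any of the others) ahead of the coal seam.
That's the clay lens, the gravel bed, the limestone band, the mudstone, and the shale bed — 5 in all.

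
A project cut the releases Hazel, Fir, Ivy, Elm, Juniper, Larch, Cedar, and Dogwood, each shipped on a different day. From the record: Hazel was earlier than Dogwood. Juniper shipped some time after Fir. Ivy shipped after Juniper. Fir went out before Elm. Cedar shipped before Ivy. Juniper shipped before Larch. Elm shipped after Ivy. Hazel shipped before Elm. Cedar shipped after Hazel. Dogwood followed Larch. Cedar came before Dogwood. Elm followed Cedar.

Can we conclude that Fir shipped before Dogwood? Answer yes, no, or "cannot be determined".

yes

Chain the constraints: Fir → Juniper → Larch → Dogwood. Each link is directly stated, so Fir comes before Dogwood.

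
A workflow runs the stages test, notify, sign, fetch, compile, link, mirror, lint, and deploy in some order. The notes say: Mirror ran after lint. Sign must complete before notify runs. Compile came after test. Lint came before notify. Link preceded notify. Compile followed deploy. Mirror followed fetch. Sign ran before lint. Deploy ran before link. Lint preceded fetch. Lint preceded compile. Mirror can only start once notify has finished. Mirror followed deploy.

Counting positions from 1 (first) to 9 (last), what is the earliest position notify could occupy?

5

Deploy, link, lint, and sign must all come before notify — 4 forced predecessors.
Nothing else is forced ahead of notify, so its earliest slot is position 4 + 1 = 5.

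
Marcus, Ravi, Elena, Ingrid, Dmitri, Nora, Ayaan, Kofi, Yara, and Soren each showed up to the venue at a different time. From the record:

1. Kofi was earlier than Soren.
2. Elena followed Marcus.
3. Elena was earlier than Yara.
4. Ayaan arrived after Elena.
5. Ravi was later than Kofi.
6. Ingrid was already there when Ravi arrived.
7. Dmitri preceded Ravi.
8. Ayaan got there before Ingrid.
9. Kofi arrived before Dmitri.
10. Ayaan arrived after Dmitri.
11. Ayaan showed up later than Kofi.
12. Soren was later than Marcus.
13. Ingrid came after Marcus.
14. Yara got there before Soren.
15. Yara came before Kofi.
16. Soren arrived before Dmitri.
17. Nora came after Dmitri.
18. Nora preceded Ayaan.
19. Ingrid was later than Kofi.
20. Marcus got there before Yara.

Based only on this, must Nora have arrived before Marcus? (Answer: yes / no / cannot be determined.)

Tracing the constraints gives Marcus → Soren → Dmitri → Nora, so Marcus must come before Nora.
That means Nora cannot be before Marcus.

no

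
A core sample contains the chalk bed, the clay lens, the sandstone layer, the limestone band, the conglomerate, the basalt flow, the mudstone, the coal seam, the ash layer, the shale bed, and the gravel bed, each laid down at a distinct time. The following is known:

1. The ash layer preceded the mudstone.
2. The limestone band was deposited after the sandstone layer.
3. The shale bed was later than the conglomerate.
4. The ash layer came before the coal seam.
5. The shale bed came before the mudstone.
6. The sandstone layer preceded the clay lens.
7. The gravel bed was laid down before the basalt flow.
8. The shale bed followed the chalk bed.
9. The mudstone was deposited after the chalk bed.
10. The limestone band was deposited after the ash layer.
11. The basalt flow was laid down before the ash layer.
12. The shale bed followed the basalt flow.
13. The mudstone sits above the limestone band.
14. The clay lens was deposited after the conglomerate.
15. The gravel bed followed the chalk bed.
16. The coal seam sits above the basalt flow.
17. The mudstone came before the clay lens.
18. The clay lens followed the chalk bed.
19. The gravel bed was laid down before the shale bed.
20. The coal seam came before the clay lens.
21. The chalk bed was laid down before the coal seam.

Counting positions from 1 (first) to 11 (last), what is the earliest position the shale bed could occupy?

The basalt flow, the chalk bed, the conglomerate, and the gravel bed must all come before the shale bed — 4 forced predecessors.
Nothing else is forced ahead of the shale bed, so its earliest slot is position 4 + 1 = 5.

5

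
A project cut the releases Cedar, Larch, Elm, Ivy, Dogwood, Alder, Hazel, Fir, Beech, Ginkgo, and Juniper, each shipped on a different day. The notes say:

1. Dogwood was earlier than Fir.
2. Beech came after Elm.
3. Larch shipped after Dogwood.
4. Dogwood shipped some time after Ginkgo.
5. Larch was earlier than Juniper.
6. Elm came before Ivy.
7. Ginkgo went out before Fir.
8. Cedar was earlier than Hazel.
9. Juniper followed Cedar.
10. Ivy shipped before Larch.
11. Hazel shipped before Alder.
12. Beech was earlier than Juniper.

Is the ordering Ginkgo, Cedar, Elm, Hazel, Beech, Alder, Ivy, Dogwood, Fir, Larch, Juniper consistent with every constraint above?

Check each stated constraint against the proposed order — e.g. Ginkgo is ahead of Fir; Cedar is ahead of Juniper. Every pair is in the required order; nothing is violated.

yes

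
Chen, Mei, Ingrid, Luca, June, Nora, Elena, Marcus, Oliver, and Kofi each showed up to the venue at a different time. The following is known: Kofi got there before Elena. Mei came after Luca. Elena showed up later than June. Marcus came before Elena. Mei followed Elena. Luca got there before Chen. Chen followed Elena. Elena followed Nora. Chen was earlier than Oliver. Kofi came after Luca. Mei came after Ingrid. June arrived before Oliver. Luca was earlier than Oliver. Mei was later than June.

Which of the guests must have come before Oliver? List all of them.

Directly stated before Oliver: Chen, June, and Luca.
Elena reaches Oliver via Elena → Chen → Oliver.
Kofi reaches Oliver via Kofi → Elena → Chen → Oliver.
Marcus reaches Oliver via Marcus → Elena → Chen → Oliver.
Likewise Nora reaches Oliver by chaining the stated constraints.
No chain forces Mei (or any of the others) ahead of Oliver.

Chen, Elena, June, Kofi, Luca, Marcus, Nora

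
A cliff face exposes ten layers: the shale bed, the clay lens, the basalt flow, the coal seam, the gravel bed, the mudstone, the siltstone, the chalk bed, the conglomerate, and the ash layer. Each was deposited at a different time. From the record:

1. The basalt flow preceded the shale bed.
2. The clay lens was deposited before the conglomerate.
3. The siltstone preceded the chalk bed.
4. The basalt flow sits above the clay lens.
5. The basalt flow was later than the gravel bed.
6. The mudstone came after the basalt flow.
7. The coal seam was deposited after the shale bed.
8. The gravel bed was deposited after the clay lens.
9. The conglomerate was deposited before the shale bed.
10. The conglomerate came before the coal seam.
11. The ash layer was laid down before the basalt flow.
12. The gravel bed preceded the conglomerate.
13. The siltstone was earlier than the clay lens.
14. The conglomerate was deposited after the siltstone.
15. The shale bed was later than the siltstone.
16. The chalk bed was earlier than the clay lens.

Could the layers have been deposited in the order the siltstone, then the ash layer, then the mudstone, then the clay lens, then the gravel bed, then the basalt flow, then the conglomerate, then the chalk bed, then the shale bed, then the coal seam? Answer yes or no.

no

The constraints require the basalt flow before the mudstone, but in the proposed sequence the mudstone appears ahead of the basalt flow. That one violation is enough.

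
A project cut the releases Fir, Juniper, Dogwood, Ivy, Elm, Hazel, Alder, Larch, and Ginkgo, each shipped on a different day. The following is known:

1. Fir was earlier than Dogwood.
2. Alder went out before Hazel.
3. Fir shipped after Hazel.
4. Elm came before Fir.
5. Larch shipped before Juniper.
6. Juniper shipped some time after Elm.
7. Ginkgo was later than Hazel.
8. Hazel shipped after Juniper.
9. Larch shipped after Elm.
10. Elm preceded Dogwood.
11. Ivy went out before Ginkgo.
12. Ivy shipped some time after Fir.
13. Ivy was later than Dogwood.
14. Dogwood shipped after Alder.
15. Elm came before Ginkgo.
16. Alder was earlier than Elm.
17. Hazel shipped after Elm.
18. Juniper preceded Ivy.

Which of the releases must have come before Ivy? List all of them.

Directly stated before Ivy: Dogwood, Fir, and Juniper.
Alder reaches Ivy via Alder → Dogwood → Ivy.
Elm reaches Ivy via Elm → Dogwood → Ivy.
Hazel reaches Ivy via Hazel → Fir → Ivy.
Likewise Larch reaches Ivy by chaining the stated constraints.
No chain forces Ginkgo ahead of Ivy.

Alder, Dogwood, Elm, Fir, Hazel, Juniper, Larch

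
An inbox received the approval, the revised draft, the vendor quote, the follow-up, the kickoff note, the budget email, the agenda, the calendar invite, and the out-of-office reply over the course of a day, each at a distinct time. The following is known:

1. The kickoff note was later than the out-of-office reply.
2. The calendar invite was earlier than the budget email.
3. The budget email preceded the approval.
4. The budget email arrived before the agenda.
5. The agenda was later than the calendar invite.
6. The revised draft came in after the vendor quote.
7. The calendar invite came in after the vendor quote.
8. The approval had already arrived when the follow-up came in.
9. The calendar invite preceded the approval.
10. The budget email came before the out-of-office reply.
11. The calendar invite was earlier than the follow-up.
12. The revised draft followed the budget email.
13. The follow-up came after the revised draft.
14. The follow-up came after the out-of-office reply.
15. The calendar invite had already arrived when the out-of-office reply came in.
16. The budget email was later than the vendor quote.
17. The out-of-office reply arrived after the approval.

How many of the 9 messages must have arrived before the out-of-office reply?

4

Directly stated before the out-of-office reply: the approval, the budget email, and the calendar invite.
The vendor quote reaches the out-of-office reply via the vendor quote → the calendar invite → the out-of-office reply.
No chain forces the kickoff note (or any of the others) ahead of the out-of-office reply.
That's the approval, the budget email, the calendar invite, and the vendor quote — 4 in all.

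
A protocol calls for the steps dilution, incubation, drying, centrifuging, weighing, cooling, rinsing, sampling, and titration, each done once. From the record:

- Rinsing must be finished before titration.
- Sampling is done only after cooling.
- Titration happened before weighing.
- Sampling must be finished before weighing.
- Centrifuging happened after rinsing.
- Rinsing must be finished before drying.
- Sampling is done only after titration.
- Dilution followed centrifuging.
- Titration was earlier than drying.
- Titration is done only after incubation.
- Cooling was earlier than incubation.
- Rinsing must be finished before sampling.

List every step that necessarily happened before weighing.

Directly stated before weighing: sampling and titration.
Cooling reaches weighing via cooling → sampling → weighing.
Incubation reaches weighing via incubation → titration → weighing.
Rinsing reaches weighing via rinsing → titration → weighing.
No chain forces centrifuging (or any of the others) ahead of weighing.

cooling, incubation, rinsing, sampling, titration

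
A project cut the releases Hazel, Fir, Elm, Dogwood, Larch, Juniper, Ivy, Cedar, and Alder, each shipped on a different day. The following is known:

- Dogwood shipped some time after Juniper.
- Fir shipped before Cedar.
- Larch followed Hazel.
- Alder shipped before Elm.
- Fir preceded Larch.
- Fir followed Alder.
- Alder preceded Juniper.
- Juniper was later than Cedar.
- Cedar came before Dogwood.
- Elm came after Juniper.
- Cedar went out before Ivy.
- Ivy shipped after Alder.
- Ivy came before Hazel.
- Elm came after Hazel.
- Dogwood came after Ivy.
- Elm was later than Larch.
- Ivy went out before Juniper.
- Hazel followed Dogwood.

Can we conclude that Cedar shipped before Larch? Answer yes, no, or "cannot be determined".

yes

Chain the constraints: Cedar → Dogwood → Hazel → Larch. Each link is directly stated, so Cedar comes before Larch.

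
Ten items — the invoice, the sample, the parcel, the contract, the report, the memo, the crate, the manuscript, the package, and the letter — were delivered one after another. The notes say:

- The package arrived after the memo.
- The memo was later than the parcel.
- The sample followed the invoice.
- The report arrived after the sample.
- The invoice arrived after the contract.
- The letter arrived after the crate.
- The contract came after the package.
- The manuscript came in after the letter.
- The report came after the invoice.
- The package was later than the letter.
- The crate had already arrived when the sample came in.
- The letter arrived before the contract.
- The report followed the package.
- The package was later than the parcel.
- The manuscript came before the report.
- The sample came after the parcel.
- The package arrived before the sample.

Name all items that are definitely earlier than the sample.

the contract, the crate, the invoice, the letter, the memo, the package, the parcel

Directly stated before the sample: the crate, the invoice, the package, and the parcel.
The contract reaches the sample via the contract → the invoice → the sample.
The letter reaches the sample via the letter → the package → the sample.
The memo reaches the sample via the memo → the package → the sample.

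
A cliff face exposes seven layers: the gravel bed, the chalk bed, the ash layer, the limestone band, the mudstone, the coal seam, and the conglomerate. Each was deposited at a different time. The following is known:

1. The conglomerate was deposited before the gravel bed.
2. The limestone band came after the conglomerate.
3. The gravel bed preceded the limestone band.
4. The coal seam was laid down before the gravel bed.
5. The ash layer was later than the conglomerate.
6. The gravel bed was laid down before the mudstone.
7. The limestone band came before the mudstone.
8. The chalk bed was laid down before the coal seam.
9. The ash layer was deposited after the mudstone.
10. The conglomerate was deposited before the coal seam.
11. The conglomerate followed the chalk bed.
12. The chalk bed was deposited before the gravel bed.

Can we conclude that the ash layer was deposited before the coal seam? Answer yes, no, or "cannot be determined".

no

Tracing the constraints gives the coal seam → the gravel bed → the mudstone → the ash layer, so the coal seam must come before the ash layer.
That means the ash layer cannot be before the coal seam.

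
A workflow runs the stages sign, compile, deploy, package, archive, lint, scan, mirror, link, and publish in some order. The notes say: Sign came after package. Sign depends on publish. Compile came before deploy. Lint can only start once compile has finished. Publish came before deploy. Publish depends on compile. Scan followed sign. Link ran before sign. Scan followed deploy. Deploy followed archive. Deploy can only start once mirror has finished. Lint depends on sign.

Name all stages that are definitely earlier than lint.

compile, link, package, publish, sign

Directly stated before lint: compile and sign.
Link reaches lint via link → sign → lint.
Package reaches lint via package → sign → lint.
Publish reaches lint via publish → sign → lint.
No chain forces scan (or any of the others) ahead of lint.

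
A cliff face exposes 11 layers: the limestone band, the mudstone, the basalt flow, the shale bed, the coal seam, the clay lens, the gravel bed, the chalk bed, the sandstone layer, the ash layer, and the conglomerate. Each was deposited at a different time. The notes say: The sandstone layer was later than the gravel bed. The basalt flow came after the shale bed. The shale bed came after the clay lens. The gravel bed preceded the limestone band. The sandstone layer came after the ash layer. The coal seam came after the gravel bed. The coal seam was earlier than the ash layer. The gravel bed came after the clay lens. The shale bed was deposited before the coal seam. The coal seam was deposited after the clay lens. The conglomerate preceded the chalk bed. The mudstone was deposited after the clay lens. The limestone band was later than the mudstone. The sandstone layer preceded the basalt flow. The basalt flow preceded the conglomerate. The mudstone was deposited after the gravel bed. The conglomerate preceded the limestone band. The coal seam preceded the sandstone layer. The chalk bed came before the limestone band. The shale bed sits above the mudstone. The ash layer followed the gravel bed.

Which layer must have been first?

the clay lens

The clay lens has a chain of constraints placing it before every other layer, so the clay lens must be first.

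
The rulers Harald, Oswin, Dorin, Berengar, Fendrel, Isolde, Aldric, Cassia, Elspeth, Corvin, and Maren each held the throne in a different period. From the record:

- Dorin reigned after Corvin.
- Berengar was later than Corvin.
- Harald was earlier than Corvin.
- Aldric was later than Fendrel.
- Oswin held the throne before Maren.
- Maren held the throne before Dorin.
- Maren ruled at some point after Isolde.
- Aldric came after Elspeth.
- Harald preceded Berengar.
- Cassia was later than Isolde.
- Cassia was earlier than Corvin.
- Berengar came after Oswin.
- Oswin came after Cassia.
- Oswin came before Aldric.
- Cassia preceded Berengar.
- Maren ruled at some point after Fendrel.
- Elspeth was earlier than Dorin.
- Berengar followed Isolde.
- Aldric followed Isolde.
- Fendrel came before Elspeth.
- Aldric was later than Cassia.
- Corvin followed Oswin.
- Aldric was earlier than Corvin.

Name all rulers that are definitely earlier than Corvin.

Aldric, Cassia, Elspeth, Fendrel, Harald, Isolde, Oswin

Directly stated before Corvin: Aldric, Cassia, Harald, and Oswin.
Elspeth reaches Corvin via Elspeth → Aldric → Corvin.
Fendrel reaches Corvin via Fendrel → Aldric → Corvin.
Isolde reaches Corvin via Isolde → Cassia → Corvin.
No chain forces Dorin (or any of the others) ahead of Corvin.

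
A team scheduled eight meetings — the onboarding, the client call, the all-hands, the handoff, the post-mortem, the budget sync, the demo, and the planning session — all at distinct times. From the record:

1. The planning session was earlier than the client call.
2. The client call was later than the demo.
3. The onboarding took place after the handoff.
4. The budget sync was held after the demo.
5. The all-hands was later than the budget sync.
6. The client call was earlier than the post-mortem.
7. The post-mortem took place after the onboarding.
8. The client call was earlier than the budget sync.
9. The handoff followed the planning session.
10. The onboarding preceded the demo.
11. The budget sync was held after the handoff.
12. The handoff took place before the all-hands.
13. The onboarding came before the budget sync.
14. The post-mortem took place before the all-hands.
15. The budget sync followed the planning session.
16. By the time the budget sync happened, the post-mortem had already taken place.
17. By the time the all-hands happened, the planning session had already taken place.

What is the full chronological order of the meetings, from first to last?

The constraints fix every adjacent pair, so only one ordering works:
the planning session → the handoff → the onboarding → the demo → the client call → the post-mortem → the budget sync → the all-hands.

the planning session, the handoff, the onboarding, the demo, the client call, the post-mortem, the budget sync, the all-hands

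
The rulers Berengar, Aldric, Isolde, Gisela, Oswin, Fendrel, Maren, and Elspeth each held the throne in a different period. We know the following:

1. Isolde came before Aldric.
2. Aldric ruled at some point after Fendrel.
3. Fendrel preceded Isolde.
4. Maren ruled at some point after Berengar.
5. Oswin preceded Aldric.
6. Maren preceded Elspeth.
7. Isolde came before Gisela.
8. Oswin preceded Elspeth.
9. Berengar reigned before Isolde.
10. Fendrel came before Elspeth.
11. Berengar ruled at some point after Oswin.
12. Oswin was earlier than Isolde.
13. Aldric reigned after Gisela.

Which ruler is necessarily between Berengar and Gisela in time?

Tracing the constraints gives Berengar → Isolde → Gisela, so Isolde sits after Berengar and before Gisela.
No other ruler is forced both after Berengar and before Gisela.

Isolde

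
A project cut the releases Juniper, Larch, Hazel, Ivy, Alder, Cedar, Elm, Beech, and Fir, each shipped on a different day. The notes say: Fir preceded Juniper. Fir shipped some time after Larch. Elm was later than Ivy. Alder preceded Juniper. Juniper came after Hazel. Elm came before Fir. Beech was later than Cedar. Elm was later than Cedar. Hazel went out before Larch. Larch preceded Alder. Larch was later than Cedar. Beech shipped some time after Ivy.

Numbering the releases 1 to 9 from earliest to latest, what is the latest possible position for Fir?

8

Fir must come before Juniper — 1 release forced after it.
Everything else can be placed before Fir in some valid order, so Fir can sit as late as position 9 − 1 = 8.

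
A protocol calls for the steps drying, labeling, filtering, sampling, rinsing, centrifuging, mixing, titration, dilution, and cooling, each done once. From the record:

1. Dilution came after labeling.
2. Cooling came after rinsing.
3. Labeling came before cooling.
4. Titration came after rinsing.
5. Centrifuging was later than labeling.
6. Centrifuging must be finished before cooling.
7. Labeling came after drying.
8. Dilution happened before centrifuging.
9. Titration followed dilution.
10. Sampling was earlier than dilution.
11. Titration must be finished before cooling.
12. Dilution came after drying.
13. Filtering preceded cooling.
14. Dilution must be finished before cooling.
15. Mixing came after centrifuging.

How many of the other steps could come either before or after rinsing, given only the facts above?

7

Forced after rinsing: cooling and titration.
That leaves centrifuging, dilution, drying, filtering, labeling, mixing, and sampling with no forced order relative to rinsing — 7.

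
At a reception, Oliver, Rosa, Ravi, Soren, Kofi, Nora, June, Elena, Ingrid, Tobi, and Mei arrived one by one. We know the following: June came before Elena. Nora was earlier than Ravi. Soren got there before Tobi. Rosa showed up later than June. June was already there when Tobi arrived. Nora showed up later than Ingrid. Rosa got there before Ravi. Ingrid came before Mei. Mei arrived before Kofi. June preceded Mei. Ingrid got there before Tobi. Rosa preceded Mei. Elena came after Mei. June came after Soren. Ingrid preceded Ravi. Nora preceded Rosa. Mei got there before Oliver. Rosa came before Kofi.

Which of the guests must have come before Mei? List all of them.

Directly stated before Mei: Ingrid, June, and Rosa.
Nora reaches Mei via Nora → Rosa → Mei.
Soren reaches Mei via Soren → June → Mei.

Ingrid, June, Nora, Rosa, Soren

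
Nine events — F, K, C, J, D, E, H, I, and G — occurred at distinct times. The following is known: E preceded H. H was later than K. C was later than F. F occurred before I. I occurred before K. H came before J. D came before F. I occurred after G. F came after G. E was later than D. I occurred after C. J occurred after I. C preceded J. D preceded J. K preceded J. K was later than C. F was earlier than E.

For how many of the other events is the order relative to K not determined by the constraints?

Forced before K: C, D, F, G, and I; forced after K: H and J.
That leaves E with no forced order relative to K — 1.

1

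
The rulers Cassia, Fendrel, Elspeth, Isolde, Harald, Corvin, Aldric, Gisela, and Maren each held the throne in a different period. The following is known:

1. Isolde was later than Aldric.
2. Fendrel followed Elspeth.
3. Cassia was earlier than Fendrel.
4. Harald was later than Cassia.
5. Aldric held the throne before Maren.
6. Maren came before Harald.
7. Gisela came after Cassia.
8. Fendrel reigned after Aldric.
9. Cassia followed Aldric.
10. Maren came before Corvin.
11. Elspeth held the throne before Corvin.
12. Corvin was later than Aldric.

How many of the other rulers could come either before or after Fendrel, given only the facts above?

Forced before Fendrel: Aldric, Cassia, and Elspeth.
That leaves Corvin, Gisela, Harald, Isolde, and Maren with no forced order relative to Fendrel — 5.

5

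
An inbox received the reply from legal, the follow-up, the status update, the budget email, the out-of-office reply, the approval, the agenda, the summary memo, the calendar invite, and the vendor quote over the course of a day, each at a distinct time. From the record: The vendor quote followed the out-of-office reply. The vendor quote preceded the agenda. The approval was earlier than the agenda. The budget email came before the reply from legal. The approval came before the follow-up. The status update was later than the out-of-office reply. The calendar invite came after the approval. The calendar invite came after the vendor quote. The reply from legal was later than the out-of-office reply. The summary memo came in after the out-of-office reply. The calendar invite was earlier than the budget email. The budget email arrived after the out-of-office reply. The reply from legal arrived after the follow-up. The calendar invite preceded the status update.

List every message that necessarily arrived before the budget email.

the approval, the calendar invite, the out-of-office reply, the vendor quote

Directly stated before the budget email: the calendar invite and the out-of-office reply.
The approval reaches the budget email via the approval → the calendar invite → the budget email.
The vendor quote reaches the budget email via the vendor quote → the calendar invite → the budget email.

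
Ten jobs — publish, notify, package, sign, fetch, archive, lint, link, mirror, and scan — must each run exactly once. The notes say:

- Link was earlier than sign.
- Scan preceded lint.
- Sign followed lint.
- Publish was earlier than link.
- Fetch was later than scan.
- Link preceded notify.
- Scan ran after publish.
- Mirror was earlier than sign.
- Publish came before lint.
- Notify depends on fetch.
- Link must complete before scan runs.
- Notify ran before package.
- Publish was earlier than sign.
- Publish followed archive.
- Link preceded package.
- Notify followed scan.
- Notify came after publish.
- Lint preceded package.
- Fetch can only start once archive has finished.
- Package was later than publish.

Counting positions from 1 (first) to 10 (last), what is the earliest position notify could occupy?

Archive, fetch, link, publish, and scan must all come before notify — 5 forced predecessors.
Nothing else is forced ahead of notify, so its earliest slot is position 5 + 1 = 6.

6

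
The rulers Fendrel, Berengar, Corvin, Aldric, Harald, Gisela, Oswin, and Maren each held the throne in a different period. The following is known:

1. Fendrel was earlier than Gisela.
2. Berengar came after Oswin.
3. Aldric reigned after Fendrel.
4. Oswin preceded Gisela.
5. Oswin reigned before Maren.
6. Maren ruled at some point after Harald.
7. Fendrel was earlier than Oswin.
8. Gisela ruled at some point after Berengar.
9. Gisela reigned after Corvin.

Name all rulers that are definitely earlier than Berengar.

Fendrel, Oswin

Directly stated before Berengar: Oswin.
Fendrel reaches Berengar via Fendrel → Oswin → Berengar.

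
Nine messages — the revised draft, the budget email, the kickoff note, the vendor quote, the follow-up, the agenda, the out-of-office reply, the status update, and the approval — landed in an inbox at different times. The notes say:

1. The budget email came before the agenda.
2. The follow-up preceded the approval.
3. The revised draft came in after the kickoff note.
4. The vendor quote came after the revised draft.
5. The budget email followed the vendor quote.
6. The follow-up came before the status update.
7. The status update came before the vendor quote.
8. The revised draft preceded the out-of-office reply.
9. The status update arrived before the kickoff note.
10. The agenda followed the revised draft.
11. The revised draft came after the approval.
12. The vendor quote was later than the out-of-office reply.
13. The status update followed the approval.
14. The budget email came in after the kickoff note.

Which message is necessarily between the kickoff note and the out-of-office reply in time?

the revised draft

Tracing the constraints gives the kickoff note → the revised draft → the out-of-office reply, so the revised draft sits after the kickoff note and before the out-of-office reply.
No other message is forced both after the kickoff note and before the out-of-office reply.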